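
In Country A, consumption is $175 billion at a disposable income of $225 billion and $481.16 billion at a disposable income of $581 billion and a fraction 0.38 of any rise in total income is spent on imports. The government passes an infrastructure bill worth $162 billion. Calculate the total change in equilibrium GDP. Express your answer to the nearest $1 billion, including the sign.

+$312 billion

MPC = ΔC/ΔYd = (481.16 − 175)/(581 − 225) = 306.16/356 = 0.86.
Spending multiplier = 1/(1 − c + m) = 1/(1 − 0.86 + 0.38) = 1/0.52 ≈ 1.923.
ΔY = k × ΔG = (+$162 billion) / 0.52 ≈ +$312 billion.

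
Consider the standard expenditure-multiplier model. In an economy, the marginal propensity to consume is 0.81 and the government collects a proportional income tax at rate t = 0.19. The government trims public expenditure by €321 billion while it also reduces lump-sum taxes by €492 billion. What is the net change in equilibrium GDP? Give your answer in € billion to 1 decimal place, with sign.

Expenditure multiplier = 1/(1 − c(1−t)) = 1/(1 − 0.81×0.81) = 1/0.3439 ≈ 2.908.
ΔG contributes k·ΔG = (−€321 billion) / 0.3439 ≈ −€933.4 billion.
ΔT of −€492 billion changes first-round spending by −c·ΔT = +€398.52 billion, contributing k·(−c·ΔT) = (+€398.52 billion) / 0.3439 ≈ +€1,158.8 billion.
Net ΔY = k(ΔG − c·ΔT) = (+€77.52 billion) / 0.3439 ≈ +€225.4 billion.

+€225.4 billion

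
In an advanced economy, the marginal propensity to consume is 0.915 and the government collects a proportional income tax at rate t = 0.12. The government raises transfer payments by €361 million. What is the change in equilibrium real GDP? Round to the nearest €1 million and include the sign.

The transfer change shifts disposable income by +€361 million, so first-round consumption changes by c·ΔTR = 0.915 × (+€361 million) = +€330.315 million.
Expenditure multiplier = 1/(1 − c(1−t)) = 1/(1 − 0.915×0.88) = 1/0.1948 ≈ 5.133.
The transfer multiplier is c × k ≈ 4.697, so ΔY = k × (c·ΔTR) = (+€330.315 million) / 0.1948 ≈ +€1,696 million.

+€1,696 million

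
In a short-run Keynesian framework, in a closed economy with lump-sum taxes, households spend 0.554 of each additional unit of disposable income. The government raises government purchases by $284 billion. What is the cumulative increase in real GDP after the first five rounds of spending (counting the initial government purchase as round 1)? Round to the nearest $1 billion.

Round 1 adds ΔG = $284 billion; each later round is MPC = 0.554 times the previous.
After 5 rounds: 284 + 157.336 + 87.164144 + 48.288935776 + 26.752070419904 = ΔG·(1 − c^5)/(1 − c) = 284 × (1 − 0.052185376805024)/0.446 ≈ $604 billion.

$604 billion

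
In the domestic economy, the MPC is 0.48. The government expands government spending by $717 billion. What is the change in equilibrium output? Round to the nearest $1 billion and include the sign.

Spending multiplier = 1/(1 − MPC) = 1/(1 − 0.48) = 1/0.52 ≈ 1.923.
ΔY = k × ΔG = (+$717 billion) / 0.52 ≈ +$1,379 billion.

+$1,379 billion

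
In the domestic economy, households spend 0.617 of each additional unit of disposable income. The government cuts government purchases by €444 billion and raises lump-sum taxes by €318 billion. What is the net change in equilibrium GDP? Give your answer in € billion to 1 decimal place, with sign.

−€1,671.6 billion

Expenditure multiplier = 1/(1 − MPC) = 1/(1 − 0.617) = 1/0.383 ≈ 2.611.
ΔG contributes k·ΔG = (−€444 billion) / 0.383 ≈ −€1,159.3 billion.
ΔT of +€318 billion changes first-round spending by −c·ΔT = −€196.206 billion, contributing k·(−c·ΔT) = (−€196.206 billion) / 0.383 ≈ −€512.3 billion.
Net ΔY = k(ΔG − c·ΔT) = (−€640.206 billion) / 0.383 ≈ −€1,671.6 billion.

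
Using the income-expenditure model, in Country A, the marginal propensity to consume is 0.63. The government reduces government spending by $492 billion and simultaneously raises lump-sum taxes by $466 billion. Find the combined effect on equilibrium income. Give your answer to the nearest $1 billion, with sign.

Expenditure multiplier = 1/(1 − MPC) = 1/(1 − 0.63) = 1/0.37 ≈ 2.703.
ΔG contributes k·ΔG = (−$492 billion) / 0.37 ≈ −$1,329.7 billion.
ΔT of +$466 billion changes first-round spending by −c·ΔT = −$293.58 billion, contributing k·(−c·ΔT) = (−$293.58 billion) / 0.37 ≈ −$793.5 billion.
Net ΔY = k(ΔG − c·ΔT) = (−$785.58 billion) / 0.37 ≈ −$2,123 billion.

−$2,123 billion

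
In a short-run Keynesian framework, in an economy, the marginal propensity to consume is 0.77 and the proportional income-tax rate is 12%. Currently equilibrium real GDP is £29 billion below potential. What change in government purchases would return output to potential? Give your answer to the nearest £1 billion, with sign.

Spending multiplier = 1/(1 − c(1−t)) = 1/(1 − 0.77×0.88) = 1/0.3224 ≈ 3.102.
Need ΔY = +£29 billion, so ΔG = ΔY/k = (+£29 billion) × 0.3224 ≈ +£9 billion.
The government should increase government purchases by £9 billion.

+£9 billion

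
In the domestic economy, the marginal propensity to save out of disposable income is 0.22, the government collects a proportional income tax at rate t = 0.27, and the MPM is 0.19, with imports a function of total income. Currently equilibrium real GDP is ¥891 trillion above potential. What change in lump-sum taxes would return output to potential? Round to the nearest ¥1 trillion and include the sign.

MPC = 1 − MPS = 1 − 0.22 = 0.78.
Spending multiplier = 1/(1 − c(1−t) + m) = 1/(1 − 0.78×0.73 + 0.19) = 1/0.6206 ≈ 1.611.
Tax multiplier = −c·k = −0.78/0.6206 ≈ −1.257. Need ΔY = −¥891 trillion, so ΔT = ΔY/(−c·k) = −(−¥891 trillion) × 0.6206 / 0.78 ≈ +¥709 trillion.
The government should raise lump-sum taxes by ¥709 trillion.

+¥709 trillion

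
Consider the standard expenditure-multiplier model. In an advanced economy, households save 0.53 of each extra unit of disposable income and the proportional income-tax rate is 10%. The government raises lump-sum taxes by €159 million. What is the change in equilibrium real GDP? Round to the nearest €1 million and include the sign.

−€130 million

MPC = 1 − MPS = 1 − 0.53 = 0.47.
A lump-sum tax change of +€159 million shifts disposable income by −€159 million; first-round consumption changes by −c × ΔT = −0.47 × (+€159 million) = −€74.73 million.
Expenditure multiplier = 1/(1 − c(1−t)) = 1/(1 − 0.47×0.9) = 1/0.577 ≈ 1.733.
The tax multiplier is −c × k ≈ −0.815, so ΔY = k × (−c·ΔT) = (−€74.73 million) / 0.577 ≈ −€130 million.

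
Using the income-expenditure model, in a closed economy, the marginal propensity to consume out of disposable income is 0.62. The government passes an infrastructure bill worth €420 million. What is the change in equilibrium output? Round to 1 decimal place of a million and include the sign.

+€1,105.3 million

Government-spending multiplier = 1/(1 − MPC) = 1/(1 − 0.62) = 1/0.38 ≈ 2.632.
ΔY = k × ΔG = (+€420 million) / 0.38 ≈ +€1,105.3 million.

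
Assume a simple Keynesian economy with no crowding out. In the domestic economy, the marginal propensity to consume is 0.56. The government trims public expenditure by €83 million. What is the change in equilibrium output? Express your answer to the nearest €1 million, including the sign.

−€189 million

Expenditure multiplier = 1/(1 − MPC) = 1/(1 − 0.56) = 1/0.44 ≈ 2.273.
ΔY = k × ΔG = (−€83 million) / 0.44 ≈ −€189 million.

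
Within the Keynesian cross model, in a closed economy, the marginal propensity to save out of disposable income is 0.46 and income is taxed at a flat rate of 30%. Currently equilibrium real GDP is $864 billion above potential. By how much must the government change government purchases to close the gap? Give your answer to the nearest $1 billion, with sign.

−$537 billion

MPC = 1 − MPS = 1 − 0.46 = 0.54.
Spending multiplier = 1/(1 − c(1−t)) = 1/(1 − 0.54×0.7) = 1/0.622 ≈ 1.608.
Need ΔY = −$864 billion, so ΔG = ΔY/k = (−$864 billion) × 0.622 ≈ −$537 billion.
The government should cut government purchases by $537 billion.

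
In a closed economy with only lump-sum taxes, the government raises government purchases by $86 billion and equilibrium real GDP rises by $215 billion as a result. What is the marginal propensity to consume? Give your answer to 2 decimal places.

Implied spending multiplier k = ΔY/ΔG = 215/86 = 2.5.
Since k = 1/(1 − MPC), MPC = 1 − 1/k = 1 − ΔG/ΔY = 1 − 86/215 = 0.60.

0.60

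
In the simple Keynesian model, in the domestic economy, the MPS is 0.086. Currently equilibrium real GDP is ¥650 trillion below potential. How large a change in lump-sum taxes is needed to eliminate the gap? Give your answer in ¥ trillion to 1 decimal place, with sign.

MPC = 1 − MPS = 1 − 0.086 = 0.914.
Spending multiplier = 1/(1 − MPC) = 1/(1 − 0.914) = 1/0.086 ≈ 11.628.
Tax multiplier = −c·k = −0.914/0.086 ≈ −10.628. Need ΔY = +¥650 trillion, so ΔT = ΔY/(−c·k) = −(+¥650 trillion) × 0.086 / 0.914 ≈ −¥61.2 trillion.
The government should cut lump-sum taxes by ¥61.2 trillion.

−¥61.2 trillion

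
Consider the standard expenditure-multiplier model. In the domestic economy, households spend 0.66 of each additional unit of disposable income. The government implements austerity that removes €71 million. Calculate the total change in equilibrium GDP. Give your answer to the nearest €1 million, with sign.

−€209 million

Spending multiplier = 1/(1 − MPC) = 1/(1 − 0.66) = 1/0.34 ≈ 2.941.
ΔY = k × ΔG = (−€71 million) / 0.34 ≈ −€209 million.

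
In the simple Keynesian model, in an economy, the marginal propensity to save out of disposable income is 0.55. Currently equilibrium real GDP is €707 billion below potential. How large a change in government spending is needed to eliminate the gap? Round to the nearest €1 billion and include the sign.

+€389 billion

MPC = 1 − MPS = 1 − 0.55 = 0.45.
Spending multiplier = 1/(1 − MPC) = 1/(1 − 0.45) = 1/0.55 ≈ 1.818.
Need ΔY = +€707 billion, so ΔG = ΔY/k = (+€707 billion) × 0.55 ≈ +€389 billion.
The government should increase government spending by €389 billion.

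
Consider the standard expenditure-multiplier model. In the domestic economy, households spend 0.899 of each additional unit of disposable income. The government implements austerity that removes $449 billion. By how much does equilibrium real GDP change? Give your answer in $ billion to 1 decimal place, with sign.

Government-spending multiplier = 1/(1 − MPC) = 1/(1 − 0.899) = 1/0.101 ≈ 9.901.
ΔY = k × ΔG = (−$449 billion) / 0.101 ≈ −$4,445.5 billion.

−$4,445.5 billion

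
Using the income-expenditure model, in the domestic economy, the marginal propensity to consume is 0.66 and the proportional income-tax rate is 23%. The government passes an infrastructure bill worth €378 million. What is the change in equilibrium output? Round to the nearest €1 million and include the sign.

+€769 million

Government-spending multiplier = 1/(1 − c(1−t)) = 1/(1 − 0.66×0.77) = 1/0.4918 ≈ 2.033.
ΔY = k × ΔG = (+€378 million) / 0.4918 ≈ +€769 million.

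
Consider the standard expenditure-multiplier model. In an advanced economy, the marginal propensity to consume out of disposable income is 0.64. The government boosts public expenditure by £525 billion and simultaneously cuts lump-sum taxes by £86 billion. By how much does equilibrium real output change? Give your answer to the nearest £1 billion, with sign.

+£1,611 billion

Expenditure multiplier = 1/(1 − MPC) = 1/(1 − 0.64) = 1/0.36 ≈ 2.778.
ΔG contributes k·ΔG = (+£525 billion) / 0.36 ≈ +£1,458.3 billion.
ΔT of −£86 billion changes first-round spending by −c·ΔT = +£55.04 billion, contributing k·(−c·ΔT) = (+£55.04 billion) / 0.36 ≈ +£152.9 billion.
Net ΔY = k(ΔG − c·ΔT) = (+£580.04 billion) / 0.36 ≈ +£1,611 billion.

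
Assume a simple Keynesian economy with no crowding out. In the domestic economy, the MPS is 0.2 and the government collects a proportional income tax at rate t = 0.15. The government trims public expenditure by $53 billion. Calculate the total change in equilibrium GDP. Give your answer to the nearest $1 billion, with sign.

−$166 billion

MPC = 1 − MPS = 1 − 0.2 = 0.8.
Expenditure multiplier = 1/(1 − c(1−t)) = 1/(1 − 0.8×0.85) = 1/0.32 = 3.125.
ΔY = k × ΔG = (−$53 billion) / 0.32 ≈ −$166 billion.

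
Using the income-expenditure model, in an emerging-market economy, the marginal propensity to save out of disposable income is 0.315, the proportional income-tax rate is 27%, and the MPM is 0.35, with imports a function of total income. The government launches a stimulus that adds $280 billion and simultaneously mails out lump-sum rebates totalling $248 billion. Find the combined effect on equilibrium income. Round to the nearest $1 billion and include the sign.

MPC = 1 − MPS = 1 − 0.315 = 0.685.
Expenditure multiplier = 1/(1 − c(1−t) + m) = 1/(1 − 0.685×0.73 + 0.35) = 1/0.84995 ≈ 1.177.
ΔG contributes k·ΔG = (+$280 billion) / 0.84995 ≈ +$329.4 billion.
ΔT of −$248 billion changes first-round spending by −c·ΔT = +$169.88 billion, contributing k·(−c·ΔT) = (+$169.88 billion) / 0.84995 ≈ +$199.9 billion.
Net ΔY = k(ΔG − c·ΔT) = (+$449.88 billion) / 0.84995 ≈ +$529 billion.

+$529 billion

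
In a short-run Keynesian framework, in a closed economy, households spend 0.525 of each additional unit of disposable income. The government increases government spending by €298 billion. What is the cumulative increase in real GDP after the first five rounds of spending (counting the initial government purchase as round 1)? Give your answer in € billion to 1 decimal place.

Round 1 adds ΔG = €298 billion; each later round is MPC = 0.525 times the previous.
After 5 rounds: 298 + 156.45 + 82.13625 + 43.12153125 + 22.63880390625 = ΔG·(1 − c^5)/(1 − c) = 298 × (1 − 0.039883798828125)/0.475 ≈ €602.3 billion.

€602.3 billion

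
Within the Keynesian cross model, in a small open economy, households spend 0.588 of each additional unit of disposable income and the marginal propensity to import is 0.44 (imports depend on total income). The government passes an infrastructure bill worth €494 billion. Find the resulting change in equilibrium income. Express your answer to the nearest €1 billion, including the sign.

+€580 billion

Expenditure multiplier = 1/(1 − c + m) = 1/(1 − 0.588 + 0.44) = 1/0.852 ≈ 1.174.
ΔY = k × ΔG = (+€494 billion) / 0.852 ≈ +€580 billion.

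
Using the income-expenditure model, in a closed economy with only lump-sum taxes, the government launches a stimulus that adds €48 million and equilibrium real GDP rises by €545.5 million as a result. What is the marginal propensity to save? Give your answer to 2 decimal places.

0.09

Implied spending multiplier k = ΔY/ΔG = 545.5/48 ≈ 11.3646.
Since k = 1/(1 − MPC), MPC = 1 − 1/k = 1 − ΔG/ΔY = 1 − 48/545.5 ≈ 0.91.
MPS = 1 − MPC = 0.09.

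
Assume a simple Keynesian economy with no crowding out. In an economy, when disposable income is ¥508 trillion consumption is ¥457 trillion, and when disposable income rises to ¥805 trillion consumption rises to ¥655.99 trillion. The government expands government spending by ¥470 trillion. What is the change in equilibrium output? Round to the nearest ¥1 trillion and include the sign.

MPC = ΔC/ΔYd = (655.99 − 457)/(805 − 508) = 198.99/297 = 0.67.
Expenditure multiplier = 1/(1 − MPC) = 1/(1 − 0.67) = 1/0.33 ≈ 3.03.
ΔY = k × ΔG = (+¥470 trillion) / 0.33 ≈ +¥1,424 trillion.

+¥1,424 trillion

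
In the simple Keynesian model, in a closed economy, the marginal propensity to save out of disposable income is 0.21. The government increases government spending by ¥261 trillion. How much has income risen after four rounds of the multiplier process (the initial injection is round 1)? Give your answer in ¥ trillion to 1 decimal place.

MPC = 1 − MPS = 1 − 0.21 = 0.79.
Round 1 adds ΔG = ¥261 trillion; each later round is MPC = 0.79 times the previous.
After 4 rounds: 261 + 206.19 + 162.8901 + 128.683179 = ΔG·(1 − c^4)/(1 − c) = 261 × (1 − 0.38950081)/0.21 ≈ ¥758.8 trillion.

¥758.8 trillion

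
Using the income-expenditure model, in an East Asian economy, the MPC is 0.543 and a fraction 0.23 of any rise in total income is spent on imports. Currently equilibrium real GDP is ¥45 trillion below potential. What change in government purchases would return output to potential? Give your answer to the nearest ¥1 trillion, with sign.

+¥31 trillion

Spending multiplier = 1/(1 − c + m) = 1/(1 − 0.543 + 0.23) = 1/0.687 ≈ 1.456.
Need ΔY = +¥45 trillion, so ΔG = ΔY/k = (+¥45 trillion) × 0.687 ≈ +¥31 trillion.
The government should increase government purchases by ¥31 trillion.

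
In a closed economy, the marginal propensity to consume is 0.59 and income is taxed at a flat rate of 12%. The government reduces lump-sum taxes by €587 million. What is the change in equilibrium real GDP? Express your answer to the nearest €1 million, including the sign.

A lump-sum tax change of −€587 million shifts disposable income by +€587 million; first-round consumption changes by −c × ΔT = −0.59 × (−€587 million) = +€346.33 million.
Expenditure multiplier = 1/(1 − c(1−t)) = 1/(1 − 0.59×0.88) = 1/0.4808 ≈ 2.08.
The tax multiplier is −c × k ≈ −1.227, so ΔY = k × (−c·ΔT) = (+€346.33 million) / 0.4808 ≈ +€720 million.

+€720 million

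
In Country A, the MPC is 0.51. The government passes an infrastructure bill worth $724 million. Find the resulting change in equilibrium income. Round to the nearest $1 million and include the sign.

Government-spending multiplier = 1/(1 − MPC) = 1/(1 − 0.51) = 1/0.49 ≈ 2.041.
ΔY = k × ΔG = (+$724 million) / 0.49 ≈ +$1,478 million.

+$1,478 million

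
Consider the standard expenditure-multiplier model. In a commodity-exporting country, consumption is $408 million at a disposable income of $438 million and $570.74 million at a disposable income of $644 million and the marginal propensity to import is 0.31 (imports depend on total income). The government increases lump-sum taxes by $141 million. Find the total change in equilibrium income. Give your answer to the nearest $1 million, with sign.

−$214 million

MPC = ΔC/ΔYd = (570.74 − 408)/(644 − 438) = 162.74/206 = 0.79.
A lump-sum tax change of +$141 million shifts disposable income by −$141 million; first-round consumption changes by −c × ΔT = −0.79 × (+$141 million) = −$111.39 million.
Expenditure multiplier = 1/(1 − c + m) = 1/(1 − 0.79 + 0.31) = 1/0.52 ≈ 1.923.
The tax multiplier is −c × k ≈ −1.519, so ΔY = k × (−c·ΔT) = (−$111.39 million) / 0.52 ≈ −$214 million.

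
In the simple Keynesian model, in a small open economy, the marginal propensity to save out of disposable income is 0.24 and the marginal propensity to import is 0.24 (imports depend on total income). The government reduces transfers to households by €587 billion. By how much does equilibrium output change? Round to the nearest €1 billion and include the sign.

MPC = 1 − MPS = 1 − 0.24 = 0.76.
The transfer change shifts disposable income by −€587 billion, so first-round consumption changes by c·ΔTR = 0.76 × (−€587 billion) = −€446.12 billion.
Expenditure multiplier = 1/(1 − c + m) = 1/(1 − 0.76 + 0.24) = 1/0.48 ≈ 2.083.
The transfer multiplier is c × k ≈ 1.583, so ΔY = k × (c·ΔTR) = (−€446.12 billion) / 0.48 ≈ −€929 billion.

−€929 billion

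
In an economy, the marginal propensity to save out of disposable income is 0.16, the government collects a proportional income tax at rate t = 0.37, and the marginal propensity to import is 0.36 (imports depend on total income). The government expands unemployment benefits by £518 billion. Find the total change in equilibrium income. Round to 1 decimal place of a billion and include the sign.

+£523.7 billion

MPC = 1 − MPS = 1 − 0.16 = 0.84.
The transfer change shifts disposable income by +£518 billion, so first-round consumption changes by c·ΔTR = 0.84 × (+£518 billion) = +£435.12 billion.
Expenditure multiplier = 1/(1 − c(1−t) + m) = 1/(1 − 0.84×0.63 + 0.36) = 1/0.8308 ≈ 1.204.
The transfer multiplier is c × k ≈ 1.011, so ΔY = k × (c·ΔTR) = (+£435.12 billion) / 0.8308 ≈ +£523.7 billion.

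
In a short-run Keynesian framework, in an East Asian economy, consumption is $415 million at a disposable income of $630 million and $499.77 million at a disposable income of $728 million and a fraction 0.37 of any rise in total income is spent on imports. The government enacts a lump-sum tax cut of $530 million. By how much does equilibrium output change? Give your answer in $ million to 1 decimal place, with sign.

MPC = ΔC/ΔYd = (499.77 − 415)/(728 − 630) = 84.77/98 = 0.865.
A lump-sum tax change of −$530 million shifts disposable income by +$530 million; first-round consumption changes by −c × ΔT = −0.865 × (−$530 million) = +$458.45 million.
Expenditure multiplier = 1/(1 − c + m) = 1/(1 − 0.865 + 0.37) = 1/0.505 ≈ 1.98.
The tax multiplier is −c × k ≈ −1.713, so ΔY = k × (−c·ΔT) = (+$458.45 million) / 0.505 ≈ +$907.8 million.

+$907.8 million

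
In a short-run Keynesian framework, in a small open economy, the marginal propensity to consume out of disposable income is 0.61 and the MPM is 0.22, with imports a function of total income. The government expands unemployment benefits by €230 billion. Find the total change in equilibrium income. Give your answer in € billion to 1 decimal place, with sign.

+€230.0 billion

The transfer change shifts disposable income by +€230 billion, so first-round consumption changes by c·ΔTR = 0.61 × (+€230 billion) = +€140.3 billion.
Expenditure multiplier = 1/(1 − c + m) = 1/(1 − 0.61 + 0.22) = 1/0.61 ≈ 1.639.
The transfer multiplier is c × k = 1, so ΔY = k × (c·ΔTR) = (+€140.3 billion) / 0.61 = +€230 billion.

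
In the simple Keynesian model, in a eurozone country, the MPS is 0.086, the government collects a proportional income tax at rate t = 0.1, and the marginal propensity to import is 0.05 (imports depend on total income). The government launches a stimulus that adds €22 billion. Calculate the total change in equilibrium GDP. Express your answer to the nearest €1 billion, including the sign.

MPC = 1 − MPS = 1 − 0.086 = 0.914.
Spending multiplier = 1/(1 − c(1−t) + m) = 1/(1 − 0.914×0.9 + 0.05) = 1/0.2274 ≈ 4.398.
ΔY = k × ΔG = (+€22 billion) / 0.2274 ≈ +€97 billion.

+€97 billion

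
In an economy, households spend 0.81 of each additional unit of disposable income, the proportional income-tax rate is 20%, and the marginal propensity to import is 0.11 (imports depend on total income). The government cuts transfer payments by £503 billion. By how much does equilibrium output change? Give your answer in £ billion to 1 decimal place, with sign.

−£881.9 billion

The transfer change shifts disposable income by −£503 billion, so first-round consumption changes by c·ΔTR = 0.81 × (−£503 billion) = −£407.43 billion.
Expenditure multiplier = 1/(1 − c(1−t) + m) = 1/(1 − 0.81×0.8 + 0.11) = 1/0.462 ≈ 2.165.
The transfer multiplier is c × k ≈ 1.753, so ΔY = k × (c·ΔTR) = (−£407.43 billion) / 0.462 ≈ −£881.9 billion.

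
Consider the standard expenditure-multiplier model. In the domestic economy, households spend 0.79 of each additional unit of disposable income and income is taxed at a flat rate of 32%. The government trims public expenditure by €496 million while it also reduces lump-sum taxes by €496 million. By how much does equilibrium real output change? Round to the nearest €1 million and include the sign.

−€225 million

Expenditure multiplier = 1/(1 − c(1−t)) = 1/(1 − 0.79×0.68) = 1/0.4628 ≈ 2.161.
ΔG contributes k·ΔG = (−€496 million) / 0.4628 ≈ −€1,071.7 million.
ΔT of −€496 million changes first-round spending by −c·ΔT = +€391.84 million, contributing k·(−c·ΔT) = (+€391.84 million) / 0.4628 ≈ +€846.7 million.
Net ΔY = k(ΔG − c·ΔT) = (−€104.16 million) / 0.4628 ≈ −€225 million.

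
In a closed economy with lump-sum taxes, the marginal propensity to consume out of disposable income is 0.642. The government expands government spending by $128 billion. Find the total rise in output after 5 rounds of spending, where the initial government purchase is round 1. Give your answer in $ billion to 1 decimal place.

Round 1 adds ΔG = $128 billion; each later round is MPC = 0.642 times the previous.
After 5 rounds: 128 + 82.176 + 52.756992 + 33.869988864 + 21.744532850688 = ΔG·(1 − c^5)/(1 − c) = 128 × (1 − 0.109062422579232)/0.358 ≈ $318.5 billion.

$318.5 billion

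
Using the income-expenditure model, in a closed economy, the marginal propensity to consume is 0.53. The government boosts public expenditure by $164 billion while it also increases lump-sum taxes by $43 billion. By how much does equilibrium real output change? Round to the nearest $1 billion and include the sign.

+$300 billion

Expenditure multiplier = 1/(1 − MPC) = 1/(1 − 0.53) = 1/0.47 ≈ 2.128.
ΔG contributes k·ΔG = (+$164 billion) / 0.47 ≈ +$348.9 billion.
ΔT of +$43 billion changes first-round spending by −c·ΔT = −$22.79 billion, contributing k·(−c·ΔT) = (−$22.79 billion) / 0.47 ≈ −$48.5 billion.
Net ΔY = k(ΔG − c·ΔT) = (+$141.21 billion) / 0.47 ≈ +$300 billion.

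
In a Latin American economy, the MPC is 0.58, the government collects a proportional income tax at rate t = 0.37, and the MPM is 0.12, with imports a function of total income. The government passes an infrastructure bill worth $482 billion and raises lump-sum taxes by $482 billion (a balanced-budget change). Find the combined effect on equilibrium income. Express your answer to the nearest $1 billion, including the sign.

+$268 billion

Expenditure multiplier = 1/(1 − c(1−t) + m) = 1/(1 − 0.58×0.63 + 0.12) = 1/0.7546 ≈ 1.325.
ΔG contributes k·ΔG = (+$482 billion) / 0.7546 ≈ +$638.7 billion.
ΔT of +$482 billion changes first-round spending by −c·ΔT = −$279.56 billion, contributing k·(−c·ΔT) = (−$279.56 billion) / 0.7546 ≈ −$370.5 billion.
Net ΔY = k(ΔG − c·ΔT) = (+$202.44 billion) / 0.7546 ≈ +$268 billion.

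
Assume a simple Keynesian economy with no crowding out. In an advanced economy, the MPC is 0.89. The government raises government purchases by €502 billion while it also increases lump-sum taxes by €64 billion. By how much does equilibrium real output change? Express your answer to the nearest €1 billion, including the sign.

Expenditure multiplier = 1/(1 − MPC) = 1/(1 − 0.89) = 1/0.11 ≈ 9.091.
ΔG contributes k·ΔG = (+€502 billion) / 0.11 ≈ +€4,563.6 billion.
ΔT of +€64 billion changes first-round spending by −c·ΔT = −€56.96 billion, contributing k·(−c·ΔT) = (−€56.96 billion) / 0.11 ≈ −€517.8 billion.
Net ΔY = k(ΔG − c·ΔT) = (+€445.04 billion) / 0.11 ≈ +€4,046 billion.

+€4,046 billion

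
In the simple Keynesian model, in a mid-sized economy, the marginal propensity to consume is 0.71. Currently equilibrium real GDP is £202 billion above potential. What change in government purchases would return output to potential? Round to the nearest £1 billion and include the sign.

Spending multiplier = 1/(1 − MPC) = 1/(1 − 0.71) = 1/0.29 ≈ 3.448.
Need ΔY = −£202 billion, so ΔG = ΔY/k = (−£202 billion) × 0.29 ≈ −£59 billion.
The government should cut government purchases by £59 billion.

−£59 billion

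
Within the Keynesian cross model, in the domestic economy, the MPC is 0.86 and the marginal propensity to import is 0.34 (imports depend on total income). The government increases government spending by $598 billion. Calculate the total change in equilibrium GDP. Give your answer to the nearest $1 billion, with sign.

+$1,246 billion

Spending multiplier = 1/(1 − c + m) = 1/(1 − 0.86 + 0.34) = 1/0.48 ≈ 2.083.
ΔY = k × ΔG = (+$598 billion) / 0.48 ≈ +$1,246 billion.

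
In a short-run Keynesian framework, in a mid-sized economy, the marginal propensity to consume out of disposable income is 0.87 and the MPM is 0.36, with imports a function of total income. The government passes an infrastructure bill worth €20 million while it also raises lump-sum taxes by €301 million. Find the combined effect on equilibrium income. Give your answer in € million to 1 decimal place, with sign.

−€493.6 million

Expenditure multiplier = 1/(1 − c + m) = 1/(1 − 0.87 + 0.36) = 1/0.49 ≈ 2.041.
ΔG contributes k·ΔG = (+€20 million) / 0.49 ≈ +€40.8 million.
ΔT of +€301 million changes first-round spending by −c·ΔT = −€261.87 million, contributing k·(−c·ΔT) = (−€261.87 million) / 0.49 ≈ −€534.4 million.
Net ΔY = k(ΔG − c·ΔT) = (−€241.87 million) / 0.49 ≈ −€493.6 million.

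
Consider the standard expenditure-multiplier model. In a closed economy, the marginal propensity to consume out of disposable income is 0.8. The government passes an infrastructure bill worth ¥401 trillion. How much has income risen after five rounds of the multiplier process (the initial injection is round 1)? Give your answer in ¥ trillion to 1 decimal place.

¥1,348.0 trillion

Round 1 adds ΔG = ¥401 trillion; each later round is MPC = 0.8 times the previous.
After 5 rounds: 401 + 320.8 + 256.64 + 205.312 + 164.2496 = ΔG·(1 − c^5)/(1 − c) = 401 × (1 − 0.32768)/0.2 ≈ ¥1,348 trillion.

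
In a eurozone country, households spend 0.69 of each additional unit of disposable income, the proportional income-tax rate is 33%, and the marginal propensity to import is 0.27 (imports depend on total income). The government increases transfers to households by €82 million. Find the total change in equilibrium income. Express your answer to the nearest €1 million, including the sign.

+€70 million

The transfer change shifts disposable income by +€82 million, so first-round consumption changes by c·ΔTR = 0.69 × (+€82 million) = +€56.58 million.
Expenditure multiplier = 1/(1 − c(1−t) + m) = 1/(1 − 0.69×0.67 + 0.27) = 1/0.8077 ≈ 1.238.
The transfer multiplier is c × k ≈ 0.854, so ΔY = k × (c·ΔTR) = (+€56.58 million) / 0.8077 ≈ +€70 million.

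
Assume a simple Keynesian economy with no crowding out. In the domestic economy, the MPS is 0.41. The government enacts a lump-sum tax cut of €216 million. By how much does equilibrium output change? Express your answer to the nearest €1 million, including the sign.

MPC = 1 − MPS = 1 − 0.41 = 0.59.
A lump-sum tax change of −€216 million shifts disposable income by +€216 million; first-round consumption changes by −c × ΔT = −0.59 × (−€216 million) = +€127.44 million.
Expenditure multiplier = 1/(1 − MPC) = 1/(1 − 0.59) = 1/0.41 ≈ 2.439.
The tax multiplier is −c × k ≈ −1.439, so ΔY = k × (−c·ΔT) = (+€127.44 million) / 0.41 ≈ +€311 million.

+€311 million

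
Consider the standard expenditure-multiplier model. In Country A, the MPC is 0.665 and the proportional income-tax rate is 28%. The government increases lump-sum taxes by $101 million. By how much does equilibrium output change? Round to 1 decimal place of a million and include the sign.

−$128.9 million

A lump-sum tax change of +$101 million shifts disposable income by −$101 million; first-round consumption changes by −c × ΔT = −0.665 × (+$101 million) = −$67.165 million.
Expenditure multiplier = 1/(1 − c(1−t)) = 1/(1 − 0.665×0.72) = 1/0.5212 ≈ 1.919.
The tax multiplier is −c × k ≈ −1.276, so ΔY = k × (−c·ΔT) = (−$67.165 million) / 0.5212 ≈ −$128.9 million.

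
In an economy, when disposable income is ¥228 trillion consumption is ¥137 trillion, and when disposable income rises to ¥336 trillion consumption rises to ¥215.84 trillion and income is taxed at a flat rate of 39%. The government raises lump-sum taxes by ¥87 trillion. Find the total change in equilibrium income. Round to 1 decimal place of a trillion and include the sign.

MPC = ΔC/ΔYd = (215.84 − 137)/(336 − 228) = 78.84/108 = 0.73.
A lump-sum tax change of +¥87 trillion shifts disposable income by −¥87 trillion; first-round consumption changes by −c × ΔT = −0.73 × (+¥87 trillion) = −¥63.51 trillion.
Expenditure multiplier = 1/(1 − c(1−t)) = 1/(1 − 0.73×0.61) = 1/0.5547 ≈ 1.803.
The tax multiplier is −c × k ≈ −1.316, so ΔY = k × (−c·ΔT) = (−¥63.51 trillion) / 0.5547 ≈ −¥114.5 trillion.

−¥114.5 trillion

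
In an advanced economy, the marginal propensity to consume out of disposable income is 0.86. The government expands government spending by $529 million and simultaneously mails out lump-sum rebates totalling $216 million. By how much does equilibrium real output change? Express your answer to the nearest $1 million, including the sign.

+$5,105 million

Expenditure multiplier = 1/(1 − MPC) = 1/(1 − 0.86) = 1/0.14 ≈ 7.143.
ΔG contributes k·ΔG = (+$529 million) / 0.14 ≈ +$3,778.6 million.
ΔT of −$216 million changes first-round spending by −c·ΔT = +$185.76 million, contributing k·(−c·ΔT) = (+$185.76 million) / 0.14 ≈ +$1,326.9 million.
Net ΔY = k(ΔG − c·ΔT) = (+$714.76 million) / 0.14 ≈ +$5,105 million.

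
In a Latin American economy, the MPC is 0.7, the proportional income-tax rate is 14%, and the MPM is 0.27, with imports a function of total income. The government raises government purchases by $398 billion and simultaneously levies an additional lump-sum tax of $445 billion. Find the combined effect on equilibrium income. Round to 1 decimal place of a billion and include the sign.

+$129.5 billion

Expenditure multiplier = 1/(1 − c(1−t) + m) = 1/(1 − 0.7×0.86 + 0.27) = 1/0.668 ≈ 1.497.
ΔG contributes k·ΔG = (+$398 billion) / 0.668 ≈ +$595.8 billion.
ΔT of +$445 billion changes first-round spending by −c·ΔT = −$311.5 billion, contributing k·(−c·ΔT) = (−$311.5 billion) / 0.668 ≈ −$466.3 billion.
Net ΔY = k(ΔG − c·ΔT) = (+$86.5 billion) / 0.668 ≈ +$129.5 billion.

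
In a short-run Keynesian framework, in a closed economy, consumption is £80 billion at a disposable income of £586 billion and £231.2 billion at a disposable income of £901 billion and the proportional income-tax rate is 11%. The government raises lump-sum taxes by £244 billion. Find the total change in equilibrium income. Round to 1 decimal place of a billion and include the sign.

MPC = ΔC/ΔYd = (231.2 − 80)/(901 − 586) = 151.2/315 = 0.48.
A lump-sum tax change of +£244 billion shifts disposable income by −£244 billion; first-round consumption changes by −c × ΔT = −0.48 × (+£244 billion) = −£117.12 billion.
Expenditure multiplier = 1/(1 − c(1−t)) = 1/(1 − 0.48×0.89) = 1/0.5728 ≈ 1.746.
The tax multiplier is −c × k ≈ −0.838, so ΔY = k × (−c·ΔT) = (−£117.12 billion) / 0.5728 ≈ −£204.5 billion.

−£204.5 billion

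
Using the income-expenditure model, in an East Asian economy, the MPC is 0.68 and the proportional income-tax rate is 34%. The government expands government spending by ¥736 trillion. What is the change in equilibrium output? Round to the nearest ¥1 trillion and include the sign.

Expenditure multiplier = 1/(1 − c(1−t)) = 1/(1 − 0.68×0.66) = 1/0.5512 ≈ 1.814.
ΔY = k × ΔG = (+¥736 trillion) / 0.5512 ≈ +¥1,335 trillion.

+¥1,335 trillion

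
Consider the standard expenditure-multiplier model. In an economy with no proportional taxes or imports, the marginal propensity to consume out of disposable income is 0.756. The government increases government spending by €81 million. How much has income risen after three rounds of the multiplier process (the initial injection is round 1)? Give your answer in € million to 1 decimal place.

€188.5 million

Round 1 adds ΔG = €81 million; each later round is MPC = 0.756 times the previous.
After 3 rounds: 81 + 61.236 + 46.294416 = ΔG·(1 − c^3)/(1 − c) = 81 × (1 − 0.432081216)/0.244 ≈ €188.5 million.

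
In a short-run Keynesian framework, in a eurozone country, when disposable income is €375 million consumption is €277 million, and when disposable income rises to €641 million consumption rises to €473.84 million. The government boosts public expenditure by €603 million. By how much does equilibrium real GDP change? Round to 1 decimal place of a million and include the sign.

+€2,319.2 million

MPC = ΔC/ΔYd = (473.84 − 277)/(641 − 375) = 196.84/266 = 0.74.
Spending multiplier = 1/(1 − MPC) = 1/(1 − 0.74) = 1/0.26 ≈ 3.846.
ΔY = k × ΔG = (+€603 million) / 0.26 ≈ +€2,319.2 million.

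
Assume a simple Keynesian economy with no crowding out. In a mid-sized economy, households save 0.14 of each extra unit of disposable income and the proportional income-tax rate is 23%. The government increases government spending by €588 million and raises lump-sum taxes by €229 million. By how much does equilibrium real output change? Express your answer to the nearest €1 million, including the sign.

+€1,158 million

MPC = 1 − MPS = 1 − 0.14 = 0.86.
Expenditure multiplier = 1/(1 − c(1−t)) = 1/(1 − 0.86×0.77) = 1/0.3378 ≈ 2.96.
ΔG contributes k·ΔG = (+€588 million) / 0.3378 ≈ +€1,740.7 million.
ΔT of +€229 million changes first-round spending by −c·ΔT = −€196.94 million, contributing k·(−c·ΔT) = (−€196.94 million) / 0.3378 ≈ −€583 million.
Net ΔY = k(ΔG − c·ΔT) = (+€391.06 million) / 0.3378 ≈ +€1,158 million.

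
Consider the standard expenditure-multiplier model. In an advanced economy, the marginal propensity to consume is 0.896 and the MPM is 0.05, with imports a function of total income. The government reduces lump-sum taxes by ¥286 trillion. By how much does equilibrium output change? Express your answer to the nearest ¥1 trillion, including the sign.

A lump-sum tax change of −¥286 trillion shifts disposable income by +¥286 trillion; first-round consumption changes by −c × ΔT = −0.896 × (−¥286 trillion) = +¥256.256 trillion.
Expenditure multiplier = 1/(1 − c + m) = 1/(1 − 0.896 + 0.05) = 1/0.154 ≈ 6.494.
The tax multiplier is −c × k ≈ −5.818, so ΔY = k × (−c·ΔT) = (+¥256.256 trillion) / 0.154 = +¥1,664 trillion.

+¥1,664 trillion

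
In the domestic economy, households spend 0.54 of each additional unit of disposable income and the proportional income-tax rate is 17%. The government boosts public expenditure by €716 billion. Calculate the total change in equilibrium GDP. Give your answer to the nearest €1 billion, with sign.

+€1,298 billion

Spending multiplier = 1/(1 − c(1−t)) = 1/(1 − 0.54×0.83) = 1/0.5518 ≈ 1.812.
ΔY = k × ΔG = (+€716 billion) / 0.5518 ≈ +€1,298 billion.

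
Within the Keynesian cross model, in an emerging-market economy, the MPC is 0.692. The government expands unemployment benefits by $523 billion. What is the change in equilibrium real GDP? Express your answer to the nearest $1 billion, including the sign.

The transfer change shifts disposable income by +$523 billion, so first-round consumption changes by c·ΔTR = 0.692 × (+$523 billion) = +$361.916 billion.
Expenditure multiplier = 1/(1 − MPC) = 1/(1 − 0.692) = 1/0.308 ≈ 3.247.
The transfer multiplier is c × k ≈ 2.247, so ΔY = k × (c·ΔTR) = (+$361.916 billion) / 0.308 ≈ +$1,175 billion.

+$1,175 billion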